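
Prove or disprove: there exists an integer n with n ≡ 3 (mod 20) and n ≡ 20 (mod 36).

Reduce both congruences modulo 4, which divides 20 and 36: they say n ≡ 3 (mod 4) and n ≡ 20 (mod 4).
But 3 mod 4 = 3 while 20 mod 4 = 0, a contradiction.
So no integer satisfies both congruences.

No, no such integer exists.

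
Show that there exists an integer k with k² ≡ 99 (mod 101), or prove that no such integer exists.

101 is prime, so by Euler's criterion 99 is a square mod 101 iff 99^((101−1)/2) = 99^50 ≡ 1 (mod 101).
Squaring successively (mod 101): 99^2 = 9801 ≡ 4; 99^4 ≡ 4² = 16 ≡ 16; 99^8 ≡ 16² = 256 ≡ 54; 99^16 ≡ 54² = 2916 ≡ 88; 99^32 ≡ 88² = 7744 ≡ 68.
Since 50 = 32 + 16 + 2, 99^50 ≡ 68 · 88 · 4; multiplying out mod 101: 68·88 = 5984 ≡ 25, then 25·4 = 100 ≡ 100. Thus 99^50 ≡ 100 ≡ −1 (mod 101).
By Euler's criterion 99 is a quadratic non-residue mod 101: no k satisfies k² ≡ 99 (mod 101).

There is no such integer.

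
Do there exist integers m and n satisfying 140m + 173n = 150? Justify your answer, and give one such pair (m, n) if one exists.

Since gcd(140, 173) = 1, every integer is an integer combination of 140 and 173.
Dividing repeatedly: 173 = 1·140 + 33, 140 = 4·33 + 8, 33 = 4·8 + 1, 8 = 8·1 + 0.
Back-substituting, 1 = 33 − 4·8 = 33 − 4·(140 − 4·33) = −4·140 + 17·33 = −4·140 + 17·(173 − 1·140) = 17·173 − 21·140; that is, 140·(-21) + 173·17 = 1.
Multiplying through by 150: m = (-21)·150 = -3150, n = 17·150 = 2550 is a solution.
Adding 19·173 to m and subtracting 19·140 from n gives the tidier solution (137, -110).
Indeed 140·137 + 173·(-110) = 19180 − 19030 = 150.

m = 137, n = -110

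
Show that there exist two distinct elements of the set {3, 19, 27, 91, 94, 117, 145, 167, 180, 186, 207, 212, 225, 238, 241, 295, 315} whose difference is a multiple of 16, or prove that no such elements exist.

Both 3 and 19 leave remainder 3 on division by 16; their difference 16 = 1·16 is a multiple of 16.

The pair (3, 19) works.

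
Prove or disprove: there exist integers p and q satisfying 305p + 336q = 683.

Since gcd(305, 336) = 1, every integer is an integer combination of 305 and 336.
Euclidean algorithm: 336 = 1·305 + 31, 305 = 9·31 + 26, 31 = 1·26 + 5, 26 = 5·5 + 1, 5 = 5·1 + 0.
Working back up the chain: 1 = 26 − 5·5 = 26 − 5·(31 − 1·26) = −5·31 + 6·26 = −5·31 + 6·(305 − 9·31) = 6·305 − 59·31 = 6·305 − 59·(336 − 1·305) = −59·336 + 65·305. So 305·65 + 336·(-59) = 1.
Scaling by 683 gives the particular solution (p, q) = (44395, -40297).
Shifting by a multiple of (336, −305) keeps it a solution: p = 44395 − 132·336 = 43, q = -40297 + 132·305 = -37.
Indeed 305·43 + 336·(-37) = 13115 − 12432 = 683.

p = 43, q = -37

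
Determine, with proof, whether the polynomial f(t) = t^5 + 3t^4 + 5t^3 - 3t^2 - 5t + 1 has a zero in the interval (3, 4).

No such root exists.

f(3) = 580 and f(4) = 2045, both positive, so a sign-change argument is unavailable; we show f keeps this sign on the whole interval.
Shift to the endpoint 3: with t = 3 + u (0 < u < 1), one computes f(3 + u) = u^5 + 18u^4 + 131u^3 + 474u^2 + 841u + 580.
The nonzero coefficients here are all positive, so for u > 0 every term is positive (or zero), and the constant term 580 is strictly positive.
So f is strictly positive on (3, 4); no root exists in the interval.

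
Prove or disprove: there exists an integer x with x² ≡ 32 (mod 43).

Apply Euler's criterion with the prime 43: 32 is a quadratic residue iff 32^21 ≡ 1 (mod 43), and a non-residue iff it is ≡ −1.
Repeated squaring mod 43: 32^2 = 1024 ≡ 35; 32^4 ≡ 35² = 1225 ≡ 21; 32^8 ≡ 21² = 441 ≡ 11; 32^16 ≡ 11² = 121 ≡ 35.
Since 21 = 16 + 4 + 1, 32^21 ≡ 35 · 21 · 32; multiplying out mod 43: 35·21 = 735 ≡ 4, then 4·32 = 128 ≡ 42. Thus 32^21 ≡ 42 ≡ −1 (mod 43).
The value −1 means 32 is a non-residue modulo 43, so x² ≡ 32 (mod 43) is impossible.

There is no such integer.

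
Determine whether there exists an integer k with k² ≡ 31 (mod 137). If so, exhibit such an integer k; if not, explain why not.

No, no such integer exists.

137 is prime, so by Euler's criterion 31 is a square mod 137 iff 31^((137−1)/2) = 31^68 ≡ 1 (mod 137).
Repeated squaring mod 137: 31^2 = 961 ≡ 2; 31^4 ≡ 2² = 4 ≡ 4; 31^8 ≡ 4² = 16 ≡ 16; 31^16 ≡ 16² = 256 ≡ 119; 31^32 ≡ 119² = 14161 ≡ 50; 31^64 ≡ 50² = 2500 ≡ 34.
Since 68 = 64 + 4, 31^68 ≡ 34 · 4; multiplying out mod 137: 34·4 = 136 ≡ 136. Thus 31^68 ≡ 136 ≡ −1 (mod 137).
The value −1 means 31 is a non-residue modulo 137, so k² ≡ 31 (mod 137) is impossible.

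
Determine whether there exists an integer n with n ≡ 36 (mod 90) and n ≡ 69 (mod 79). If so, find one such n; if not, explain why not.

n = 306

gcd(90, 79) = 1, so the Chinese Remainder Theorem guarantees exactly one residue class mod 7110 satisfying both.
Write n = 36 + 90t and require 36 + 90t ≡ 69 (mod 79), i.e. 90t ≡ 33 (mod 79).
90 ≡ 11 (mod 79), so this reads 11t ≡ 33 (mod 79). Note 11·36 = 396 ≡ 1 (mod 79) (as 396 − 1 = 5·79), so 11⁻¹ ≡ 36.
Multiplying by 36: t ≡ 36·33 = 1188 ≡ 3 (mod 79).
With t = 3: n = 36 + 90·3 = 306.
Indeed 306 ≡ 36 (mod 90) and 306 ≡ 69 (mod 79).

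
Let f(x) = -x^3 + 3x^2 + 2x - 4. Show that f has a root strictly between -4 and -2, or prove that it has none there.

No such root exists.

f(-4) = 100 and f(-2) = 12, both positive, so a sign-change argument is unavailable; we show f keeps this sign on the whole interval.
Shift to the endpoint -2: with x = -2 − u (0 < u < 2), one computes f(-2 − u) = u^3 + 9u^2 + 22u + 12.
All 4 nonzero coefficients of this polynomial in u are positive; hence for u > 0 the value is a sum of positive terms (the constant 12 among them).
Therefore f(x) > 0 throughout (-4, -2), and f has no zero there.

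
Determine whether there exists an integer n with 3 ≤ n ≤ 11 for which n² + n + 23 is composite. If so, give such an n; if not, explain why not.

At n = 3: 3² + 3 + 23 = 35 = 5·7, which is composite.

n = 3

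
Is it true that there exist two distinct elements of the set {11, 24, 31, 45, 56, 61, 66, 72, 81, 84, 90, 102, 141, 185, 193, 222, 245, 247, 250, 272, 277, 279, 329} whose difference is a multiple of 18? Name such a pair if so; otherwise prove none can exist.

The pair (11, 245) works.

Both 11 and 245 leave remainder 11 on division by 18; their difference 234 = 13·18 is a multiple of 18.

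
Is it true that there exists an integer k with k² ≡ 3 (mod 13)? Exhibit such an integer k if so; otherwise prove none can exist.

k = 9

Take k = 9. Then 9² = 81 = 6·13 + 3, so 9² ≡ 3 (mod 13).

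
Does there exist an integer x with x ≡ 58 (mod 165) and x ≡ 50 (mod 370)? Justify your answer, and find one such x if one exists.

Both moduli are multiples of 5 = gcd(165, 370), so any solution would satisfy x ≡ 58 and x ≡ 50 modulo 5 simultaneously.
But 58 mod 5 = 3 while 50 mod 5 = 0, a contradiction.
Hence the system has no solution.

No, no such integer exists.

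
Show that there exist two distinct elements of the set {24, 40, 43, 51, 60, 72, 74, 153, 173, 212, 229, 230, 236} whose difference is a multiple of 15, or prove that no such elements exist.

There is no such pair.

Reduce each element modulo 15: 24↦9, 40↦10, 43↦13, 51↦6, 60↦0, 72↦12, 74↦14, 153↦3, 173↦8, 212↦2, 229↦4, 230↦5, 236↦11.
All 13 residues are distinct, so no two elements differ by a multiple of 15.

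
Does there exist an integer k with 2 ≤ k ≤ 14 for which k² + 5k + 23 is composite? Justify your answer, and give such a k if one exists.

k = 14

At k = 14: 14² + 5·14 + 23 = 289 = 17·17, which is composite.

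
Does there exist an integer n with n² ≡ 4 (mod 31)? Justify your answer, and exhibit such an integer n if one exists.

n = 2

Take n = 2. Then 2² = 4, and since 0 ≤ 4 < 31 this is already reduced: 2² ≡ 4 (mod 31).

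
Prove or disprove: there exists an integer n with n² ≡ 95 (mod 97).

n = 80

Take n = 80. Then 80² = 6400 = 65·97 + 95, so 80² ≡ 95 (mod 97).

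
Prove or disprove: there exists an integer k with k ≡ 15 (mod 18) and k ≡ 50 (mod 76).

No such integer exists.

gcd(18, 76) = 2. If k ≡ 15 (mod 18) and k ≡ 50 (mod 76), then k ≡ 15 (mod 2) and k ≡ 50 (mod 2).
However 15 ≡ 1 and 50 ≡ 0 (mod 2), and 1 ≠ 0.
So no integer satisfies both congruences.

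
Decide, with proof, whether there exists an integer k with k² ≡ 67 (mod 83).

Apply Euler's criterion with the prime 83: 67 is a quadratic residue iff 67^41 ≡ 1 (mod 83), and a non-residue iff it is ≡ −1.
Squaring successively (mod 83): 67^2 = 4489 ≡ 7; 67^4 ≡ 7² = 49 ≡ 49; 67^8 ≡ 49² = 2401 ≡ 77; 67^16 ≡ 77² = 5929 ≡ 36; 67^32 ≡ 36² = 1296 ≡ 51.
Since 41 = 32 + 8 + 1, 67^41 ≡ 51 · 77 · 67; multiplying out mod 83: 51·77 = 3927 ≡ 26, then 26·67 = 1742 ≡ 82. Thus 67^41 ≡ 82 ≡ −1 (mod 83).
The value −1 means 67 is a non-residue modulo 83, so k² ≡ 67 (mod 83) is impossible.

No such integer exists.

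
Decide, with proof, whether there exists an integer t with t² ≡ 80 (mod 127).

Apply Euler's criterion with the prime 127: 80 is a quadratic residue iff 80^63 ≡ 1 (mod 127), and a non-residue iff it is ≡ −1.
Repeated squaring mod 127: 80^2 = 6400 ≡ 50; 80^4 ≡ 50² = 2500 ≡ 87; 80^8 ≡ 87² = 7569 ≡ 76; 80^16 ≡ 76² = 5776 ≡ 61; 80^32 ≡ 61² = 3721 ≡ 38.
Since 63 = 32 + 16 + 8 + 4 + 2 + 1, 80^63 ≡ 38 · 61 · 76 · 87 · 50 · 80; multiplying out mod 127: 38·61 = 2318 ≡ 32, then 32·76 = 2432 ≡ 19, then 19·87 = 1653 ≡ 2, then 2·50 = 100 ≡ 100, then 100·80 = 8000 ≡ 126. Thus 80^63 ≡ 126 ≡ −1 (mod 127).
By Euler's criterion 80 is a quadratic non-residue mod 127: no t satisfies t² ≡ 80 (mod 127).

No such integer exists.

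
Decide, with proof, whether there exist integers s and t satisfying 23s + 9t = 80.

s = 7, t = -9

23 and 9 are coprime, so 23s + 9t ranges over all of ℤ.
Run the Euclidean algorithm on 23 and 9: 23 = 2·9 + 5, 9 = 1·5 + 4, 5 = 1·4 + 1, 4 = 4·1 + 0.
Back-substituting, 1 = 5 − 1·4 = 5 − (9 − 1·5) = −9 + 2·5 = −9 + 2·(23 − 2·9) = 2·23 − 5·9; that is, 23·2 + 9·(-5) = 1.
Times 80: 23·160 + 9·(-400) = 80, so (160, -400) solves it.
Shifting by a multiple of (9, −23) keeps it a solution: s = 160 − 17·9 = 7, t = -400 + 17·23 = -9.
Check: 23·7 + 9·(-9) = 161 − 81 = 80. ✓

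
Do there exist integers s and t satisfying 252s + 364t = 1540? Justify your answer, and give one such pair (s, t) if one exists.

s = 9, t = -2

Every value of 252s + 364t is a multiple of gcd(252, 364) = 28; since 28 ∣ 1540, solutions exist.
Dividing through by 28 reduces the equation to 9s + 13t = 55.
Euclidean algorithm: 13 = 1·9 + 4, 9 = 2·4 + 1, 4 = 4·1 + 0.
Working back up the chain: 1 = 9 − 2·4 = 9 − 2·(13 − 1·9) = −2·13 + 3·9. So 9·3 + 13·(-2) = 1.
Scaling by 55 gives the particular solution (s, t) = (165, -110).
Shifting by a multiple of (13, −9) keeps it a solution: s = 165 − 12·13 = 9, t = -110 + 12·9 = -2.
Indeed 252·9 + 364·(-2) = 2268 − 728 = 1540.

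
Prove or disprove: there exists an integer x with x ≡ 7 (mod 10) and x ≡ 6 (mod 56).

No, no such integer exists.

gcd(10, 56) = 2. If x ≡ 7 (mod 10) and x ≡ 6 (mod 56), then x ≡ 7 (mod 2) and x ≡ 6 (mod 2).
But 7 mod 2 = 1 while 6 mod 2 = 0, a contradiction.
Hence the system has no solution.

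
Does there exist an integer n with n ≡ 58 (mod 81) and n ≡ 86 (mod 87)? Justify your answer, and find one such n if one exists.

No such integer exists.

Both moduli are multiples of 3 = gcd(81, 87), so any solution would satisfy n ≡ 58 and n ≡ 86 modulo 3 simultaneously.
These are incompatible: 58 − 86 = -28 is not divisible by 3.
Therefore no such n exists.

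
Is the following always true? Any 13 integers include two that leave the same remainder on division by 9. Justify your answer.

Yes.

Each integer lies in one of the 9 residue classes modulo 9.
Since 13 > 9, two of the 13 integers must share a residue class by the pigeonhole principle; call them a and b.
So a and b have equal remainders mod 9, which is exactly what was to be shown.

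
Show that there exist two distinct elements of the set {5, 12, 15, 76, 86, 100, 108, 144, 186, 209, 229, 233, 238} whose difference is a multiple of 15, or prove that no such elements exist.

No, no such pair exists.

Reduce each element modulo 15: 5↦5, 12↦12, 15↦0, 76↦1, 86↦11, 100↦10, 108↦3, 144↦9, 186↦6, 209↦14, 229↦4, 233↦8, 238↦13.
No residue repeats among the 13 elements, so no pair has difference ≡ 0 (mod 15).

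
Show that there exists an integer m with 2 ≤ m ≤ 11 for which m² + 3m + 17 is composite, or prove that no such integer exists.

At m = 11: 11² + 3·11 + 17 = 171 = 3·57, which is composite.

m = 11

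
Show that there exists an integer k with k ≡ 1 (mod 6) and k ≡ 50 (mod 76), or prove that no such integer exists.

Both moduli are multiples of 2 = gcd(6, 76), so any solution would satisfy k ≡ 1 and k ≡ 50 modulo 2 simultaneously.
But 1 mod 2 = 1 while 50 mod 2 = 0, a contradiction.
So no integer satisfies both congruences.

There is no such integer.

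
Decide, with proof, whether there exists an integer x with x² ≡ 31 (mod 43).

x = 26

x = 26 works: 26² = 676, and 676 − 31 = 645 = 15·43.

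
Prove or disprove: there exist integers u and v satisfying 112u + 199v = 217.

Since gcd(112, 199) = 1, every integer is an integer combination of 112 and 199.
Dividing repeatedly: 199 = 1·112 + 87, 112 = 1·87 + 25, 87 = 3·25 + 12, 25 = 2·12 + 1, 12 = 12·1 + 0.
Working back up the chain: 1 = 25 − 2·12 = 25 − 2·(87 − 3·25) = −2·87 + 7·25 = −2·87 + 7·(112 − 1·87) = 7·112 − 9·87 = 7·112 − 9·(199 − 1·112) = −9·199 + 16·112. So 112·16 + 199·(-9) = 1.
Times 217: 112·3472 + 199·(-1953) = 217, so (3472, -1953) solves it.
Subtracting 17·199 from u and adding 17·112 to v gives the tidier solution (89, -49).
Indeed 112·89 + 199·(-49) = 9968 − 9751 = 217.

u = 89, v = -49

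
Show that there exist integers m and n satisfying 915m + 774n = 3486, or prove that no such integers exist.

m = 140, n = -161

gcd(915, 774) = 3, and 3 divides 3486, so integer solutions exist.
Dividing through by 3 reduces the equation to 305m + 258n = 1162.
Run the Euclidean algorithm on 305 and 258: 305 = 1·258 + 47, 258 = 5·47 + 23, 47 = 2·23 + 1, 23 = 23·1 + 0.
Unwinding: 1 = 47 − 2·23 = 47 − 2·(258 − 5·47) = −2·258 + 11·47 = −2·258 + 11·(305 − 1·258) = 11·305 − 13·258, i.e. 305·11 + 258·(-13) = 1.
Times 1162: 305·12782 + 258·(-15106) = 1162, so (12782, -15106) solves it.
Shifting by a multiple of (258, −305) keeps it a solution: m = 12782 − 49·258 = 140, n = -15106 + 49·305 = -161.
Indeed 915·140 + 774·(-161) = 128100 − 124614 = 3486.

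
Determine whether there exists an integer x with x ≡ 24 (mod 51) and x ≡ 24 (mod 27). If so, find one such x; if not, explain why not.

Here gcd(51, 27) = 3, and both 24 and 24 leave remainder 0 mod 3, so the system is consistent.
The smallest candidate x = 24 works directly: 24 ≡ 24 (mod 27).
Indeed 24 ≡ 24 (mod 51) and 24 ≡ 24 (mod 27).

x = 24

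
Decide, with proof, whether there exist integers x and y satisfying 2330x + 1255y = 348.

No, no such integers exist.

gcd(2330, 1255) = 5, so every integer of the form 2330x + 1255y is a multiple of 5.
However 348 leaves remainder 3 on division by 5.
Hence no integers x, y satisfy the equation.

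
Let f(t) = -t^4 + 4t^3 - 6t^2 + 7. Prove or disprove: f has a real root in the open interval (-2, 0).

Such a root exists.

f(-2) = -65 and f(0) = 7, which have opposite signs.
Since f is a polynomial it is continuous on [-2, 0].
By the Intermediate Value Theorem f must vanish at some point of (-2, 0).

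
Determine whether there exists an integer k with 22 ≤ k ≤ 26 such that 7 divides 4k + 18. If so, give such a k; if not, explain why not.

No, no such integer k in that range exists.

For k = 22, 23, …, 26 the values of 4k + 18 modulo 7 are 1, 5, 2, 6, 3 respectively.
The residue 0 does not occur, so no k in [22, 26] makes 4k + 18 a multiple of 7.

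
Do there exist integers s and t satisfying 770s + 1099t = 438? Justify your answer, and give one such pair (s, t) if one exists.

Any value of 770s + 1099t is a multiple of gcd(770, 1099) = 7.
But 438 = 7·62 + 4, so 7 ∤ 438.
So the equation is unsolvable over ℤ.

No, no such integers exist.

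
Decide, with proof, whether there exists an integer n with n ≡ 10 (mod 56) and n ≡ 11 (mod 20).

No, no such integer exists.

Reduce both congruences modulo 4, which divides 56 and 20: they say n ≡ 10 (mod 4) and n ≡ 11 (mod 4).
These are incompatible: 10 − 11 = -1 is not divisible by 4.
Therefore no such n exists.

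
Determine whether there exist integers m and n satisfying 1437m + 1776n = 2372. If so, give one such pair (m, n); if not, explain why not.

No such integers exist.

gcd(1437, 1776) = 3, so every integer of the form 1437m + 1776n is a multiple of 3.
But 2372 is not a multiple of 3 (it leaves remainder 2).
So the equation is unsolvable over ℤ.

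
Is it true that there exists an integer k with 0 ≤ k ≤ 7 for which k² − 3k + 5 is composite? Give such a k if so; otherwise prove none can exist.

At k = 7: 7² − 3·7 + 5 = 33 = 3·11, which is composite.

k = 7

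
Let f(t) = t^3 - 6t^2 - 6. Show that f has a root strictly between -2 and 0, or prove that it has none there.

The endpoint values f(-2) = -38 and f(0) = -6 are both negative. Claim: f(t) < 0 for every t in (-2, 0).
Shift to the endpoint 0: with t = −u (0 < u < 2), one computes f(−u) = -u^3 - 6u^2 - 6.
All 3 nonzero coefficients of this polynomial in u are negative; hence for u > 0 the value is a sum of negative terms (the constant -6 among them).
Therefore f(t) < 0 throughout (-2, 0), and f has no zero there.

f has no root in that interval.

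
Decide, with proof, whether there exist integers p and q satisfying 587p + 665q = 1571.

p = 193, q = -168

Since gcd(587, 665) = 1, every integer is an integer combination of 587 and 665.
Run the Euclidean algorithm on 665 and 587: 665 = 1·587 + 78, 587 = 7·78 + 41, 78 = 1·41 + 37, 41 = 1·37 + 4, 37 = 9·4 + 1, 4 = 4·1 + 0.
Working back up the chain: 1 = 37 − 9·4 = 37 − 9·(41 − 1·37) = −9·41 + 10·37 = −9·41 + 10·(78 − 1·41) = 10·78 − 19·41 = 10·78 − 19·(587 − 7·78) = −19·587 + 143·78 = −19·587 + 143·(665 − 1·587) = 143·665 − 162·587. So 587·(-162) + 665·143 = 1.
Multiplying through by 1571: p = (-162)·1571 = -254502, q = 143·1571 = 224653 is a solution.
Adding 383·665 to p and subtracting 383·587 from q gives the tidier solution (193, -168).
Indeed 587·193 + 665·(-168) = 113291 − 111720 = 1571.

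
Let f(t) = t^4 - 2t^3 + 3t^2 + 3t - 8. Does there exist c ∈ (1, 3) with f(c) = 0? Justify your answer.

Yes, f has a root in the interval.

f(1) = -3 and f(3) = 55, which have opposite signs.
Since f is a polynomial it is continuous on [1, 3].
So by the Intermediate Value Theorem there is a c strictly between 1 and 3 with f(c) = 0.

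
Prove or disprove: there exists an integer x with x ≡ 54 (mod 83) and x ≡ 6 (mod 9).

x = 303

gcd(83, 9) = 1, so the Chinese Remainder Theorem guarantees exactly one residue class mod 747 satisfying both.
Write x = 54 + 83t and require 54 + 83t ≡ 6 (mod 9), i.e. 83t ≡ 6 (mod 9).
83 ≡ 2 (mod 9), so this reads 2t ≡ 6 (mod 9). To invert 2 modulo 9: 9 = 4·2 + 1, 2 = 2·1 + 0, and unwinding, 1 = 9 − 4·2. Thus 2⁻¹ ≡ -4 ≡ 5 (mod 9).
Therefore t ≡ 5·6 = 30 ≡ 3 (mod 9).
Taking t = 3 gives x = 54 + 83·3 = 303.
Indeed 303 ≡ 54 (mod 83) and 303 ≡ 6 (mod 9).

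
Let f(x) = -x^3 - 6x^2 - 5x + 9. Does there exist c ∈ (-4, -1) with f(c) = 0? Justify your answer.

f(-4) = -3 and f(-1) = 9, which have opposite signs.
As a polynomial, f is continuous on every closed interval.
So by the Intermediate Value Theorem there is a c strictly between -4 and -1 with f(c) = 0.

Such a root exists.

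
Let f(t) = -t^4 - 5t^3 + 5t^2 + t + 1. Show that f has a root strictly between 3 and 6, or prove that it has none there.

f(3) = -167 and f(6) = -2189, both negative, so a sign-change argument is unavailable; we show f keeps this sign on the whole interval.
Shift to the endpoint 3: with t = 3 + u (0 < u < 3), one computes f(3 + u) = -u^4 - 17u^3 - 94u^2 - 212u - 167.
All 5 nonzero coefficients of this polynomial in u are negative; hence for u > 0 the value is a sum of negative terms (the constant -167 among them).
Therefore f(t) < 0 throughout (3, 6), and f has no zero there.

f has no root in that interval.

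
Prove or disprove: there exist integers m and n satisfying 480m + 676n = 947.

gcd(480, 676) = 4, so every integer of the form 480m + 676n is a multiple of 4.
But 947 is not a multiple of 4 (it leaves remainder 3).
Therefore 480m + 676n = 947 has no solution in integers.

There are no such integers.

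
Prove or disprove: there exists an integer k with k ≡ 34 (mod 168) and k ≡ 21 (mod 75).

There is no such integer.

gcd(168, 75) = 3. If k ≡ 34 (mod 168) and k ≡ 21 (mod 75), then k ≡ 34 (mod 3) and k ≡ 21 (mod 3).
However 34 ≡ 1 and 21 ≡ 0 (mod 3), and 1 ≠ 0.
So no integer satisfies both congruences.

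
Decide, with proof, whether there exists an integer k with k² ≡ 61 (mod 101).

There is no such integer.

101 is prime, so by Euler's criterion 61 is a square mod 101 iff 61^((101−1)/2) = 61^50 ≡ 1 (mod 101).
Squaring successively (mod 101): 61^2 = 3721 ≡ 85; 61^4 ≡ 85² = 7225 ≡ 54; 61^8 ≡ 54² = 2916 ≡ 88; 61^16 ≡ 88² = 7744 ≡ 68; 61^32 ≡ 68² = 4624 ≡ 79.
Since 50 = 32 + 16 + 2, 61^50 ≡ 79 · 68 · 85; multiplying out mod 101: 79·68 = 5372 ≡ 19, then 19·85 = 1615 ≡ 100. Thus 61^50 ≡ 100 ≡ −1 (mod 101).
By Euler's criterion 61 is a quadratic non-residue mod 101: no k satisfies k² ≡ 61 (mod 101).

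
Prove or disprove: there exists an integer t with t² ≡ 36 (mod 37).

t = 31

t = 31 works: 31² = 961, and 961 − 36 = 925 = 25·37.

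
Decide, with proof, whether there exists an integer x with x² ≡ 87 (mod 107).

Take x = 27. Then 27² = 729 = 6·107 + 87, so 27² ≡ 87 (mod 107).

x = 27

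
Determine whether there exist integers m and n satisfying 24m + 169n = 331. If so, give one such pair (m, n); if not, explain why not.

m = 49, n = -5

24 and 169 are coprime, so 24m + 169n ranges over all of ℤ.
Dividing repeatedly: 169 = 7·24 + 1, 24 = 24·1 + 0.
Working back up the chain: 1 = 169 − 7·24. So 24·(-7) + 169·1 = 1.
Scaling by 331 gives the particular solution (m, n) = (-2317, 331).
The general solution is m = -2317 + 169k, n = 331 − 24k; taking k = 14 gives the smaller pair m = 49, n = -5.
Check: 24·49 + 169·(-5) = 1176 − 845 = 331. ✓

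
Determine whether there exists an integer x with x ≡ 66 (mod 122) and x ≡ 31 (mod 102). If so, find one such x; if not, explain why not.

No, no such integer exists.

Reduce both congruences modulo 2, which divides 122 and 102: they say x ≡ 66 (mod 2) and x ≡ 31 (mod 2).
These are incompatible: 66 − 31 = 35 is not divisible by 2.
So no integer satisfies both congruences.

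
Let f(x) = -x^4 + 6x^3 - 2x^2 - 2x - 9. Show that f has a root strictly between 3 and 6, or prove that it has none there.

f(3) = 48 and f(6) = -93, which have opposite signs.
As a polynomial, f is continuous on every closed interval.
By the Intermediate Value Theorem, f takes the value 0 somewhere in the open interval.

Yes, f has a root in the interval.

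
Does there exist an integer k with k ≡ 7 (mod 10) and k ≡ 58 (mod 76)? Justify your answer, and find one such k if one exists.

No, no such integer exists.

gcd(10, 76) = 2. If k ≡ 7 (mod 10) and k ≡ 58 (mod 76), then k ≡ 7 (mod 2) and k ≡ 58 (mod 2).
These are incompatible: 7 − 58 = -51 is not divisible by 2.
So no integer satisfies both congruences.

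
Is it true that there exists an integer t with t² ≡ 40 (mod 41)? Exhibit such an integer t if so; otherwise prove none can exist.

t = 32 works: 32² = 1024, and 1024 − 40 = 984 = 24·41.

t = 32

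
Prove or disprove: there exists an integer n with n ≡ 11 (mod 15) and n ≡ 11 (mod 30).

Here gcd(15, 30) = 15, and both 11 and 11 leave remainder 11 mod 15, so the system is consistent.
In fact n = 11 itself already satisfies 11 mod 30 = 11.
Indeed 11 ≡ 11 (mod 15) and 11 ≡ 11 (mod 30).

n = 11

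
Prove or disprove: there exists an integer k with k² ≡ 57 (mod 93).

The prime 31 divides 93, so k² ≡ 57 (mod 93) would force k² ≡ 57 ≡ 26 (mod 31).
Apply Euler's criterion with the prime 31: 26 is a quadratic residue iff 26^15 ≡ 1 (mod 31), and a non-residue iff it is ≡ −1.
Repeated squaring mod 31: 26^2 = 676 ≡ 25; 26^4 ≡ 25² = 625 ≡ 5; 26^8 ≡ 5² = 25 ≡ 25.
Since 15 = 8 + 4 + 2 + 1, 26^15 ≡ 25 · 5 · 25 · 26; multiplying out mod 31: 25·5 = 125 ≡ 1, then 1·25 = 25 ≡ 25, then 25·26 = 650 ≡ 30. Thus 26^15 ≡ 30 ≡ −1 (mod 31).
The value −1 means 26 is a non-residue modulo 31, so k² ≡ 26 (mod 31) is impossible.
So 26 is not a square mod 31, and hence 57 is not a square mod 93.

There is no such integer.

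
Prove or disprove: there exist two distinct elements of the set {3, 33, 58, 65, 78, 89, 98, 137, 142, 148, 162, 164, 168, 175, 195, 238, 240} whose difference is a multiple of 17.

Two integers differ by a multiple of 17 exactly when they have the same residue mod 17. The residues are 3↦3, 33↦16, 58↦7, 65↦14, 78↦10, 89↦4, 98↦13, 137↦1, 142↦6, 148↦12, 162↦9, 164↦11, 168↦15, 175↦5, 195↦8, 238↦0, 240↦2.
All 17 residues are distinct, so no two elements differ by a multiple of 17.

No such pair exists.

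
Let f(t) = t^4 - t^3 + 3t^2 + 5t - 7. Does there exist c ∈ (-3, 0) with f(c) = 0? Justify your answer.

f(-3) = 113 and f(0) = -7, which have opposite signs.
As a polynomial, f is continuous on every closed interval.
So by the Intermediate Value Theorem there is a c strictly between -3 and 0 with f(c) = 0.

Yes, such a c exists.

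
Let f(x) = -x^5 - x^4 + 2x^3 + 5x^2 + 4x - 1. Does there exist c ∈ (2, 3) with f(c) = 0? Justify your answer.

f(2) = -5 and f(3) = -214, both negative, so a sign-change argument is unavailable; we show f keeps this sign on the whole interval.
Substitute x = 2 + u, where 0 < u < 1 on the interval. Expanding, f(2 + u) = -u^5 - 11u^4 - 46u^3 - 87u^2 - 64u - 5.
The nonzero coefficients here are all negative, so for u > 0 every term is negative (or zero), and the constant term -5 is strictly negative.
So f is strictly negative on (2, 3); no root exists in the interval.

f has no root in that interval.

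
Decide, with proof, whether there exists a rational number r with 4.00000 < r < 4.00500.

Scale by 201: the interval becomes (804.00000, 805.00500), which contains the integer 805.
Dividing back, 4.00000 < 805/201 < 4.00500, and 805/201 is rational.

r = 805/201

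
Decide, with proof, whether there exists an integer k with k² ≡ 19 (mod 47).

Apply Euler's criterion with the prime 47: 19 is a quadratic residue iff 19^23 ≡ 1 (mod 47), and a non-residue iff it is ≡ −1.
Repeated squaring mod 47: 19^2 = 361 ≡ 32; 19^4 ≡ 32² = 1024 ≡ 37; 19^8 ≡ 37² = 1369 ≡ 6; 19^16 ≡ 6² = 36 ≡ 36.
Since 23 = 16 + 4 + 2 + 1, 19^23 ≡ 36 · 37 · 32 · 19; multiplying out mod 47: 36·37 = 1332 ≡ 16, then 16·32 = 512 ≡ 42, then 42·19 = 798 ≡ 46. Thus 19^23 ≡ 46 ≡ −1 (mod 47).
By Euler's criterion 19 is a quadratic non-residue mod 47: no k satisfies k² ≡ 19 (mod 47).

There is no such integer.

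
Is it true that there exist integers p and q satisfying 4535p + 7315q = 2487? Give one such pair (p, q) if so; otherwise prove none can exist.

Both 4535 and 7315 are divisible by gcd(4535, 7315) = 5, hence so is any combination 4535p + 7315q.
However 2487 leaves remainder 2 on division by 5.
Hence no integers p, q satisfy the equation.

No such integers exist.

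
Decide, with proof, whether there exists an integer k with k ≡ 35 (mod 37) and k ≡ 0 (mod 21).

The moduli 37 and 21 are coprime, so by the Chinese Remainder Theorem a unique solution modulo 777 exists.
Any solution of the first congruence is k = 35 + 37t; substituting into the second, 37t ≡ 0 − 35 ≡ 7 (mod 21).
37 ≡ 16 (mod 21), so this reads 16t ≡ 7 (mod 21). Since 16·4 = 64 = 3·21 + 1, the inverse of 16 mod 21 is 4.
Multiplying by 4: t ≡ 4·7 = 28 ≡ 7 (mod 21).
Taking t = 7 gives k = 35 + 37·7 = 294.
Verify: 294 = 7·37 + 35 and 294 = 14·21 + 0. ✓

k = 294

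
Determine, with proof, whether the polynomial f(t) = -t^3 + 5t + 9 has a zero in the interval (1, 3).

f(1) = 13 and f(3) = -3, which have opposite signs.
As a polynomial, f is continuous on every closed interval.
By the Intermediate Value Theorem f must vanish at some point of (1, 3).

Such a root exists.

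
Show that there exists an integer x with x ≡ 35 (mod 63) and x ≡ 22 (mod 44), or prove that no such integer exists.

gcd(63, 44) = 1, so the Chinese Remainder Theorem guarantees exactly one residue class mod 2772 satisfying both.
Any solution of the first congruence is x = 35 + 63t; substituting into the second, 63t ≡ 22 − 35 ≡ 31 (mod 44).
63 ≡ 19 (mod 44), so this reads 19t ≡ 31 (mod 44). To invert 19 modulo 44: 44 = 2·19 + 6, 19 = 3·6 + 1, 6 = 6·1 + 0, and unwinding, 1 = 19 − 3·6 = 19 − 3·(44 − 2·19) = −3·44 + 7·19. Thus 19⁻¹ ≡ 7 (mod 44).
Therefore t ≡ 7·31 = 217 ≡ 41 (mod 44).
Taking t = 41 gives x = 35 + 63·41 = 2618.
Check: 2618 mod 63 = 35, 2618 mod 44 = 22. ✓

x = 2618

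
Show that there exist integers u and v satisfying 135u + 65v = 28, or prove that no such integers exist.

No such integers exist.

Any value of 135u + 65v is a multiple of gcd(135, 65) = 5.
But 28 is not a multiple of 5 (it leaves remainder 3).
So the equation is unsolvable over ℤ.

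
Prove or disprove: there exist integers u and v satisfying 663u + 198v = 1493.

gcd(663, 198) = 3, so every integer of the form 663u + 198v is a multiple of 3.
But 1493 = 3·497 + 2, so 3 ∤ 1493.
So the equation is unsolvable over ℤ.

There are no such integers.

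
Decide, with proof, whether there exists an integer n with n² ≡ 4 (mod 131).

Take n = 129. Then 129² = 16641 = 127·131 + 4, so 129² ≡ 4 (mod 131).

n = 129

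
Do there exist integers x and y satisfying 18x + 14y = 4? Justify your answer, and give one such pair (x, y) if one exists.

gcd(18, 14) = 2, and 2 divides 4, so integer solutions exist.
Dividing through by 2 reduces the equation to 9x + 7y = 2.
Run the Euclidean algorithm on 9 and 7: 9 = 1·7 + 2, 7 = 3·2 + 1, 2 = 2·1 + 0.
Back-substituting, 1 = 7 − 3·2 = 7 − 3·(9 − 1·7) = −3·9 + 4·7; that is, 9·(-3) + 7·4 = 1.
Multiplying through by 2: x = (-3)·2 = -6, y = 4·2 = 8 is a solution.
Shifting by a multiple of (7, −9) keeps it a solution: x = -6 + 1·7 = 1, y = 8 − 1·9 = -1.
Check: 18·1 + 14·(-1) = 18 − 14 = 4. ✓

x = 1, y = -1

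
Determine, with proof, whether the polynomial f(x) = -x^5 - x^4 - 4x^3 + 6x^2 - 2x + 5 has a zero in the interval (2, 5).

f has no root in that interval.

f(2) = -55 and f(5) = -4105, both negative, so a sign-change argument is unavailable; we show f keeps this sign on the whole interval.
Substitute x = 2 + u, where 0 < u < 3 on the interval. Expanding, f(2 + u) = -u^5 - 11u^4 - 52u^3 - 122u^2 - 138u - 55.
The nonzero coefficients here are all negative, so for u > 0 every term is negative (or zero), and the constant term -55 is strictly negative.
Therefore f(x) < 0 throughout (2, 5), and f has no zero there.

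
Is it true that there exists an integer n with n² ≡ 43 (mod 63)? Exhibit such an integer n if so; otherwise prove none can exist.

Take n = 13. Then 13² = 169 = 2·63 + 43, so 13² ≡ 43 (mod 63).

n = 13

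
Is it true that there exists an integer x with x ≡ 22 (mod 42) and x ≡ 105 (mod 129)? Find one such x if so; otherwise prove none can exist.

No, no such integer exists.

Reduce both congruences modulo 3, which divides 42 and 129: they say x ≡ 22 (mod 3) and x ≡ 105 (mod 3).
But 22 mod 3 = 1 while 105 mod 3 = 0, a contradiction.
Therefore no such x exists.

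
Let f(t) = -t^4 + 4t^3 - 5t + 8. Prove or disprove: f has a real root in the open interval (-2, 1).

f(-2) = -30 and f(1) = 6, which have opposite signs.
f is continuous everywhere (it is a polynomial), in particular on [-2, 1].
By the Intermediate Value Theorem, f takes the value 0 somewhere in the open interval.

Yes, f has a root in the interval.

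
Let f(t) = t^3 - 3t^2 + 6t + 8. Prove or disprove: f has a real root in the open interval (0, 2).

f has no root in that interval.

Evaluate at the endpoints: f(0) = 8, f(2) = 16 — same sign (positive).
f'(t) = 3t^2 - 6t + 6 has discriminant (-6)² − 4·3·6 = -36 < 0, so f' has no real roots and is positive for every real t.
So f is strictly increasing; between 0 and 2 its values lie between f(0) = 8 and f(2) = 16, all positive. Therefore f has no root in (0, 2).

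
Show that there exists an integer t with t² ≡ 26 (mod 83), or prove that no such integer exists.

t = 62 works: 62² = 3844, and 3844 − 26 = 3818 = 46·83.

t = 62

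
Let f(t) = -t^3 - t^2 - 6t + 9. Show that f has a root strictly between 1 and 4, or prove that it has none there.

f(1) = 1 and f(4) = -95, which have opposite signs.
f is continuous everywhere (it is a polynomial), in particular on [1, 4].
By the Intermediate Value Theorem, f takes the value 0 somewhere in the open interval.

Yes, f has a root in the interval.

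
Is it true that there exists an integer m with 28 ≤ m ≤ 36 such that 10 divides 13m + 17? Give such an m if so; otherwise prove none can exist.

Scanning upward from m = 28 gives 381, 394, 407, none divisible by 10. m = 31 works, since 13·31 + 17 = 420 = 42·10.

m = 31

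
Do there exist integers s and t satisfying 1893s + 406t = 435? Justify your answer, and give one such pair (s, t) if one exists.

s = 145, t = -675

Since gcd(1893, 406) = 1, every integer is an integer combination of 1893 and 406.
Euclidean algorithm: 1893 = 4·406 + 269, 406 = 1·269 + 137, 269 = 1·137 + 132, 137 = 1·132 + 5, 132 = 26·5 + 2, 5 = 2·2 + 1, 2 = 2·1 + 0.
Working back up the chain: 1 = 5 − 2·2 = 5 − 2·(132 − 26·5) = −2·132 + 53·5 = −2·132 + 53·(137 − 1·132) = 53·137 − 55·132 = 53·137 − 55·(269 − 1·137) = −55·269 + 108·137 = −55·269 + 108·(406 − 1·269) = 108·406 − 163·269 = 108·406 − 163·(1893 − 4·406) = −163·1893 + 760·406. So 1893·(-163) + 406·760 = 1.
Scaling by 435 gives the particular solution (s, t) = (-70905, 330600).
Shifting by a multiple of (406, −1893) keeps it a solution: s = -70905 + 175·406 = 145, t = 330600 − 175·1893 = -675.
Check: 1893·145 + 406·(-675) = 274485 − 274050 = 435. ✓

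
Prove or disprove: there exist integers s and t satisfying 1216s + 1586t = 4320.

Since gcd(1216, 1586) = 2 and 4320 = 2·2160, Bézout's identity guarantees a solution.
Dividing through by 2 reduces the equation to 608s + 793t = 2160.
Dividing repeatedly: 793 = 1·608 + 185, 608 = 3·185 + 53, 185 = 3·53 + 26, 53 = 2·26 + 1, 26 = 26·1 + 0.
Back-substituting, 1 = 53 − 2·26 = 53 − 2·(185 − 3·53) = −2·185 + 7·53 = −2·185 + 7·(608 − 3·185) = 7·608 − 23·185 = 7·608 − 23·(793 − 1·608) = −23·793 + 30·608; that is, 608·30 + 793·(-23) = 1.
Multiplying through by 2160: s = 30·2160 = 64800, t = (-23)·2160 = -49680 is a solution.
Subtracting 81·793 from s and adding 81·608 to t gives the tidier solution (567, -432).
Check: 1216·567 + 1586·(-432) = 689472 − 685152 = 4320. ✓

s = 567, t = -432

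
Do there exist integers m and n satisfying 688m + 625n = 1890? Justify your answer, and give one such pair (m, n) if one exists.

m = 30, n = -30

Since gcd(688, 625) = 1, every integer is an integer combination of 688 and 625.
Dividing repeatedly: 688 = 1·625 + 63, 625 = 9·63 + 58, 63 = 1·58 + 5, 58 = 11·5 + 3, 5 = 1·3 + 2, 3 = 1·2 + 1, 2 = 2·1 + 0.
Unwinding: 1 = 3 − 1·2 = 3 − (5 − 1·3) = −5 + 2·3 = −5 + 2·(58 − 11·5) = 2·58 − 23·5 = 2·58 − 23·(63 − 1·58) = −23·63 + 25·58 = −23·63 + 25·(625 − 9·63) = 25·625 − 248·63 = 25·625 − 248·(688 − 1·625) = −248·688 + 273·625, i.e. 688·(-248) + 625·273 = 1.
Scaling by 1890 gives the particular solution (m, n) = (-468720, 515970).
Shifting by a multiple of (625, −688) keeps it a solution: m = -468720 + 750·625 = 30, n = 515970 − 750·688 = -30.
Check: 688·30 + 625·(-30) = 20640 − 18750 = 1890. ✓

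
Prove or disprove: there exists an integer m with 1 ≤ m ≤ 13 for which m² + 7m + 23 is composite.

m = 8

At m = 8: 8² + 7·8 + 23 = 143 = 11·13, which is composite.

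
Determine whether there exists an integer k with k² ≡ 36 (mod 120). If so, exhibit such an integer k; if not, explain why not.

k = 66

k = 66 works: 66² = 4356, and 4356 − 36 = 4320 = 36·120.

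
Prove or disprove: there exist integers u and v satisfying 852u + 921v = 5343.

u = 16, v = -9

gcd(852, 921) = 3, and 3 divides 5343, so integer solutions exist.
Dividing through by 3 reduces the equation to 284u + 307v = 1781.
Dividing repeatedly: 307 = 1·284 + 23, 284 = 12·23 + 8, 23 = 2·8 + 7, 8 = 1·7 + 1, 7 = 7·1 + 0.
Unwinding: 1 = 8 − 1·7 = 8 − (23 − 2·8) = −23 + 3·8 = −23 + 3·(284 − 12·23) = 3·284 − 37·23 = 3·284 − 37·(307 − 1·284) = −37·307 + 40·284, i.e. 284·40 + 307·(-37) = 1.
Scaling by 1781 gives the particular solution (u, v) = (71240, -65897).
The general solution is u = 71240 + 307k, v = -65897 − 284k; taking k = -232 gives the smaller pair u = 16, v = -9.
Indeed 852·16 + 921·(-9) = 13632 − 8289 = 5343.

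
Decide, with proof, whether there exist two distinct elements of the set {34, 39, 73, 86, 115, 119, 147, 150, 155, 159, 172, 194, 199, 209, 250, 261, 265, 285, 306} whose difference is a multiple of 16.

The pair (34, 194) works.

Both 34 and 194 leave remainder 2 on division by 16; their difference 160 = 10·16 is a multiple of 16.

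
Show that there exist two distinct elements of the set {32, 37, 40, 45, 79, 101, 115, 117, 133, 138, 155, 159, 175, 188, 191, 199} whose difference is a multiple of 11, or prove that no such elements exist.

Yes: 32 and 175.

32 mod 11 = 10 and 175 mod 11 = 10, so 175 − 32 = 143 = 13·11.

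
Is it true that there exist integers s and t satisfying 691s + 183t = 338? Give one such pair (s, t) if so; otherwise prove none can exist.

s = 23, t = -85

691 and 183 are coprime, so 691s + 183t ranges over all of ℤ.
Run the Euclidean algorithm on 691 and 183: 691 = 3·183 + 142, 183 = 1·142 + 41, 142 = 3·41 + 19, 41 = 2·19 + 3, 19 = 6·3 + 1, 3 = 3·1 + 0.
Working back up the chain: 1 = 19 − 6·3 = 19 − 6·(41 − 2·19) = −6·41 + 13·19 = −6·41 + 13·(142 − 3·41) = 13·142 − 45·41 = 13·142 − 45·(183 − 1·142) = −45·183 + 58·142 = −45·183 + 58·(691 − 3·183) = 58·691 − 219·183. So 691·58 + 183·(-219) = 1.
Scaling by 338 gives the particular solution (s, t) = (19604, -74022).
Subtracting 107·183 from s and adding 107·691 to t gives the tidier solution (23, -85).
Check: 691·23 + 183·(-85) = 15893 − 15555 = 338. ✓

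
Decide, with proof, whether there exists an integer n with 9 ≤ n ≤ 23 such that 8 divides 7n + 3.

n = 11

At n = 11 we get 7·11 + 3 = 80, and 80 = 8·10.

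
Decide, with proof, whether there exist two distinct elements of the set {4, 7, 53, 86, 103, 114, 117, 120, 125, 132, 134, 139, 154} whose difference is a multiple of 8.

Both 4 and 132 leave remainder 4 on division by 8; their difference 128 = 16·8 is a multiple of 8.

Yes: 4 and 132.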